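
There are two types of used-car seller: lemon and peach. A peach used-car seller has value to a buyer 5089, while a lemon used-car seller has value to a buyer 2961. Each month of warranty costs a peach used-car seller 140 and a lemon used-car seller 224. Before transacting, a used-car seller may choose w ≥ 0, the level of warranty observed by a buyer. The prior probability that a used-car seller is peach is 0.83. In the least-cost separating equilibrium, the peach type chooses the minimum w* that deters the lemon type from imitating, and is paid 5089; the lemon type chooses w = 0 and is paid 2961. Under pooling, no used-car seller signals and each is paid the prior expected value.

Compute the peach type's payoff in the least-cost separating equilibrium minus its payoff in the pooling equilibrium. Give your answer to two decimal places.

Least-cost separating signal: w* solves 2961 = 5089 − 224·w*, so w* = (5089 − 2961)/224 = 9.5.
Peach type's separating payoff: 5089 − 140 × w* = 5089 − 140 × (5089 − 2961)/224 = 5089 − 297920/224 = 3759.
Pooling payoff: 0.83 × 5089 + 0.17 × 2961 = 4727.24.
Difference: 3759 − 4727.24 = -968.24.
The peach type would prefer the pooling outcome.

-968.24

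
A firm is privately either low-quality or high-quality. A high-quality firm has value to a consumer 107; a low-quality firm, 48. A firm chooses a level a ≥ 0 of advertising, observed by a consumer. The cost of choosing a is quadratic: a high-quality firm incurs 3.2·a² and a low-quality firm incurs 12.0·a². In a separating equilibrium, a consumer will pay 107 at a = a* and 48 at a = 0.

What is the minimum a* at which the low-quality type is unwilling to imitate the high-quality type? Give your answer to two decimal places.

2.22

The low-quality type at a = 0 receives 48; imitating at a* yields 107 − 12.0·a*².
Indifference: 48 = 107 − 12.0·a*², so a*² = (107 − 48) / 12.0 ≈ 4.9167.
a* = √4.9167 ≈ 2.22.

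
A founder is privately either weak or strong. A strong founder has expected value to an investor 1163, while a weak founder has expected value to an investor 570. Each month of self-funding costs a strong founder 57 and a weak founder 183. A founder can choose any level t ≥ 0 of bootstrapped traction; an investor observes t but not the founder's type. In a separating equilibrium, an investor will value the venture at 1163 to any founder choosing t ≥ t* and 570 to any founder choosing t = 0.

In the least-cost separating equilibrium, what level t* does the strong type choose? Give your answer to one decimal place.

A weak founder choosing t = 0 receives 570.
Imitating at t* instead would pay 1163 at cost 183·t*, netting 1163 − 183·t*.
Indifference: 570 = 1163 − 183·t*, so t* = (1163 − 570) / 183 ≈ 3.2.
This is the weak type's binding incentive-compatibility constraint; any t ≥ 3.2 sustains separation on that side.

3.2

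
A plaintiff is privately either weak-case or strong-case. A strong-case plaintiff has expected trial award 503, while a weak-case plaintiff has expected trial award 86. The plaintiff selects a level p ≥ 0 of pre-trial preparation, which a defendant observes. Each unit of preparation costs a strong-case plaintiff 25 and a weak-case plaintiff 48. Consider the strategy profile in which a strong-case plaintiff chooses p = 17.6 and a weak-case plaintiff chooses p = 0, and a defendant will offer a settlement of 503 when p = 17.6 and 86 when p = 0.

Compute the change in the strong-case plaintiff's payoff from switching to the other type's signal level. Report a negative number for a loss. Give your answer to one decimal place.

23.0

Playing p = 17.6 the strong-case plaintiff receives 503 − 25 × 17.6 = 63.
Deviating to p = 0 yields 86 instead.
Gain from deviating: 86 − 63 = 23.0.
The gain is positive, so the strong-case type's incentive-compatibility constraint is violated — this profile is not a separating equilibrium.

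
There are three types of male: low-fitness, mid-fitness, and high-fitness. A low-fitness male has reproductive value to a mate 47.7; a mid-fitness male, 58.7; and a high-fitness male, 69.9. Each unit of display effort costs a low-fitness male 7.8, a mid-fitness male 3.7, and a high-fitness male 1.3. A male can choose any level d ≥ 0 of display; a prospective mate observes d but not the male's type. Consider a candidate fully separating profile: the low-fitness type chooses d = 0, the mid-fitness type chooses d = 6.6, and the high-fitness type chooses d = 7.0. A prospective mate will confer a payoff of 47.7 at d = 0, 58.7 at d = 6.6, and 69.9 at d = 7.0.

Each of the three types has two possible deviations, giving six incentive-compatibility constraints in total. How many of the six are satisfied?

4

Mid-fitness (own payoff 58.7 − 3.7×6.6 = 34.28): to d=0 gives 47.7 → profitable ✗; to d=7.0 gives 69.9 − 3.7×7.0 = 44 → profitable ✗.
High-fitness (own payoff 69.9 − 1.3×7.0 = 60.8): to d=0 gives 47.7 → no gain ✓; to d=6.6 gives 58.7 − 1.3×6.6 = 50.12 → no gain ✓.
Low-fitness (own payoff 47.7): to d=6.6 gives 58.7 − 7.8×6.6 = 7.22 → no gain ✓; to d=7.0 gives 69.9 − 7.8×7.0 = 15.3 → no gain ✓.
4 of the 6 constraints hold; not an equilibrium.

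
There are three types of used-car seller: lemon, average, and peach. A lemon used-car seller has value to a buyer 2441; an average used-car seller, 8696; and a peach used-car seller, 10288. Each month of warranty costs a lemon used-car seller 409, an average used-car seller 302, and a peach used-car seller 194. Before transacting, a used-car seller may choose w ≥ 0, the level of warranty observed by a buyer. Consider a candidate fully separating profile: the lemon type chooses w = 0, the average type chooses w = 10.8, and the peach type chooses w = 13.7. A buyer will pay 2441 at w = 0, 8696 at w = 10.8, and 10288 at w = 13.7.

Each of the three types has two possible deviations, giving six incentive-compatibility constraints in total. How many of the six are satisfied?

Peach (own payoff 10288 − 194×13.7 = 7630.2): to w=0 gives 2441 → no gain ✓; to w=10.8 gives 8696 − 194×10.8 = 6600.8 → no gain ✓.
Lemon (own payoff 2441): to w=10.8 gives 8696 − 409×10.8 = 4278.8 → profitable ✗; to w=13.7 gives 10288 − 409×13.7 = 4684.7 → profitable ✗.
Average (own payoff 8696 − 302×10.8 = 5434.4): to w=0 gives 2441 → no gain ✓; to w=13.7 gives 10288 − 302×13.7 = 6150.6 → profitable ✗.
3 of the 6 constraints hold; not an equilibrium.

3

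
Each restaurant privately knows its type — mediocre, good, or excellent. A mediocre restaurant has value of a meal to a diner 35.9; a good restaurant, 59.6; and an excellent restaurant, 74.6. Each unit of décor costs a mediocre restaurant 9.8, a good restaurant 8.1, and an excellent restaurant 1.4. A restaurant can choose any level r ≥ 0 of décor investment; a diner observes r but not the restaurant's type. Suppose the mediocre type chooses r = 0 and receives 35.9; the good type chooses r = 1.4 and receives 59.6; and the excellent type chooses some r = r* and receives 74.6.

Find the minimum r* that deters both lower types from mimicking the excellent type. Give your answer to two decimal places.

3.95

Good type (on-path payoff 59.6 − 8.1×1.4 = 48.26) won't mimic when 48.26 ≥ 74.6 − 8.1·r*, i.e. r* ≥ 3.25.
Mediocre type (on-path payoff 35.9) won't mimic when 35.9 ≥ 74.6 − 9.8·r*, i.e. r* ≥ 3.95.
Both must hold, so r* = max(3.95, 3.25) = 3.95. The mediocre type's constraint binds.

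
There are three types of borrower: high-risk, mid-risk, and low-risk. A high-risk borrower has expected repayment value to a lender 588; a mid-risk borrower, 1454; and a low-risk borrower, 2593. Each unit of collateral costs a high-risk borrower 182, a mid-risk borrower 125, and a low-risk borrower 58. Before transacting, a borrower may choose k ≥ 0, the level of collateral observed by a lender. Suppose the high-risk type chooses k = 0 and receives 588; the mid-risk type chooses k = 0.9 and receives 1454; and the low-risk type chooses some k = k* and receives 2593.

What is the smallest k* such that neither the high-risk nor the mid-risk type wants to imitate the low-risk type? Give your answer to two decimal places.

High-risk type (on-path payoff 588) won't mimic when 588 ≥ 2593 − 182·k*, i.e. k* ≥ 11.02.
Mid-risk type (on-path payoff 1454 − 125×0.9 = 1341.5) won't mimic when 1341.5 ≥ 2593 − 125·k*, i.e. k* ≥ 10.01.
Both must hold, so k* = max(11.02, 10.01) = 11.02. The high-risk type's constraint binds.

11.02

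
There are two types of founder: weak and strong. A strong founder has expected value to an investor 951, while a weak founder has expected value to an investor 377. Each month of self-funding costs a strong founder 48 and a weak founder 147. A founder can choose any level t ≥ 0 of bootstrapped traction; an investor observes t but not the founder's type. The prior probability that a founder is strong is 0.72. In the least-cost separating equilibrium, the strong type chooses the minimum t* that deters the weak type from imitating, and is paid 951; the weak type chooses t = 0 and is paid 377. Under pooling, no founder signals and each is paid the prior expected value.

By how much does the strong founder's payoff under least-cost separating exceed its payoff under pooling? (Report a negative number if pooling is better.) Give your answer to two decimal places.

Least-cost separating signal: t* solves 377 = 951 − 147·t*, so t* = (951 − 377)/147 ≈ 3.9048.
Strong type's separating payoff: 951 − 48 × t* = 951 − 48 × (951 − 377)/147 = 951 − 27552/147 ≈ 763.5714.
Pooling payoff: 0.72 × 951 + 0.28 × 377 = 790.28.
Difference: 763.5714 − 790.28 = -26.7086, i.e. -26.71 to two decimal places.
The strong type would prefer the pooling outcome.

-26.71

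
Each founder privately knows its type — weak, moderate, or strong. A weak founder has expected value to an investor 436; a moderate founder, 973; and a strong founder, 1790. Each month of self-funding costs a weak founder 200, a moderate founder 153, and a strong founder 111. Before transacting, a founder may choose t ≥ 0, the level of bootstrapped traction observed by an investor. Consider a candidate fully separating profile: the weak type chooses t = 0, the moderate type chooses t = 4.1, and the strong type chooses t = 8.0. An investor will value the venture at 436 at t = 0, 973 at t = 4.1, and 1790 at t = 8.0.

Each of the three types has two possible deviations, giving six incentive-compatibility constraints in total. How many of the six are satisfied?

Moderate (own payoff 973 − 153×4.1 = 345.7): to t=0 gives 436 → profitable ✗; to t=8.0 gives 1790 − 153×8.0 = 566 → profitable ✗.
Strong (own payoff 1790 − 111×8.0 = 902): to t=0 gives 436 → no gain ✓; to t=4.1 gives 973 − 111×4.1 = 517.9 → no gain ✓.
Weak (own payoff 436): to t=4.1 gives 973 − 200×4.1 = 153 → no gain ✓; to t=8.0 gives 1790 − 200×8.0 = 190 → no gain ✓.
4 of the 6 constraints hold; not an equilibrium.

4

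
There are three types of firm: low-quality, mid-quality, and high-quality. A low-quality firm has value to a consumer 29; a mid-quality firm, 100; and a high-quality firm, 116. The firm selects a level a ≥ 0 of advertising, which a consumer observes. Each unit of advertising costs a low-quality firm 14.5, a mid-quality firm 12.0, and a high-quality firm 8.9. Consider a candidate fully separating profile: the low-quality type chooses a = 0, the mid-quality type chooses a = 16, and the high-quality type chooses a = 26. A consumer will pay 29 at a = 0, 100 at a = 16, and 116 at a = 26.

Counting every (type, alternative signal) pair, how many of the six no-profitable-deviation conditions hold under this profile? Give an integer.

High-quality (own payoff 116 − 8.9×26 = -115.4): to a=0 gives 29 → profitable ✗; to a=16 gives 100 − 8.9×16 = -42.4 → profitable ✗.
Low-quality (own payoff 29): to a=16 gives 100 − 14.5×16 = -132 → no gain ✓; to a=26 gives 116 − 14.5×26 = -261 → no gain ✓.
Mid-quality (own payoff 100 − 12.0×16 = -92): to a=0 gives 29 → profitable ✗; to a=26 gives 116 − 12.0×26 = -196 → no gain ✓.
3 of the 6 constraints hold; not an equilibrium.

3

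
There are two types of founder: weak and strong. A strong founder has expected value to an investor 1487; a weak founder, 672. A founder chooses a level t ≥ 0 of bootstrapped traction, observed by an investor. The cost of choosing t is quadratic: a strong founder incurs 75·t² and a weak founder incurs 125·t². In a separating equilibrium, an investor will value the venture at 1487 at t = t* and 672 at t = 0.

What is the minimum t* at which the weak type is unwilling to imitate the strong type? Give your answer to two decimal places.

2.55

The weak type at t = 0 receives 672; imitating at t* yields 1487 − 125·t*².
Indifference: 672 = 1487 − 125·t*², so t*² = (1487 − 672) / 125 = 6.52.
t* = √6.52 ≈ 2.55.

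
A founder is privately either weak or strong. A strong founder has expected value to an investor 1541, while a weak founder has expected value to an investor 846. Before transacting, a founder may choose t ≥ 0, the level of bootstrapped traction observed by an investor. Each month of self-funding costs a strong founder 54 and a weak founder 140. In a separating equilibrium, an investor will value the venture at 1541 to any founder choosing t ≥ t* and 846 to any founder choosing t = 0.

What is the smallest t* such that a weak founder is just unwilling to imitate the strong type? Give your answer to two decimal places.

A weak founder choosing t = 0 receives 846.
Imitating at t* instead would pay 1541 at cost 140·t*, netting 1541 − 140·t*.
Indifference: 846 = 1541 − 140·t*, so t* = (1541 − 846) / 140 ≈ 4.96.
This is the weak type's binding incentive-compatibility constraint; any t ≥ 4.96 sustains separation on that side.

4.96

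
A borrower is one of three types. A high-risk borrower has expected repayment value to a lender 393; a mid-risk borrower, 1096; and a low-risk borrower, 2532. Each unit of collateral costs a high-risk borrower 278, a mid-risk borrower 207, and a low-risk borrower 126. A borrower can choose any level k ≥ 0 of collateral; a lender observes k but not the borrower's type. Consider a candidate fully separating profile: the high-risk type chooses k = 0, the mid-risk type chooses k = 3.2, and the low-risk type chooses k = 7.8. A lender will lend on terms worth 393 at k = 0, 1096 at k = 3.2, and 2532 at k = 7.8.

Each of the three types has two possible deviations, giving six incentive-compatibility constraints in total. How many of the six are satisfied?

High-risk (own payoff 393): to k=3.2 gives 1096 − 278×3.2 = 206.4 → no gain ✓; to k=7.8 gives 2532 − 278×7.8 = 363.6 → no gain ✓.
Low-risk (own payoff 2532 − 126×7.8 = 1549.2): to k=0 gives 393 → no gain ✓; to k=3.2 gives 1096 − 126×3.2 = 692.8 → no gain ✓.
Mid-risk (own payoff 1096 − 207×3.2 = 433.6): to k=0 gives 393 → no gain ✓; to k=7.8 gives 2532 − 207×7.8 = 917.4 → profitable ✗.
5 of the 6 constraints hold; not an equilibrium.

5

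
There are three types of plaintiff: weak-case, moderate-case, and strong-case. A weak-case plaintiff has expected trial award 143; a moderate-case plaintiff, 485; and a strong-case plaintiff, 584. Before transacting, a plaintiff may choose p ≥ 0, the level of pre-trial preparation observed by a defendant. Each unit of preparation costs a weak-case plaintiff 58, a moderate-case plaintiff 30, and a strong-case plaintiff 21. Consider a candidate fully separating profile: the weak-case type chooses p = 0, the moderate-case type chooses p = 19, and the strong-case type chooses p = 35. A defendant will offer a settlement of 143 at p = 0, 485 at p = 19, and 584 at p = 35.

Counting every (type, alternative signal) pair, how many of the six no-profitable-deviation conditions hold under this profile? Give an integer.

Strong-case (own payoff 584 − 21×35 = -151): to p=0 gives 143 → profitable ✗; to p=19 gives 485 − 21×19 = 86 → profitable ✗.
Moderate-case (own payoff 485 − 30×19 = -85): to p=0 gives 143 → profitable ✗; to p=35 gives 584 − 30×35 = -466 → no gain ✓.
Weak-case (own payoff 143): to p=19 gives 485 − 58×19 = -617 → no gain ✓; to p=35 gives 584 − 58×35 = -1446 → no gain ✓.
3 of the 6 constraints hold; not an equilibrium.

3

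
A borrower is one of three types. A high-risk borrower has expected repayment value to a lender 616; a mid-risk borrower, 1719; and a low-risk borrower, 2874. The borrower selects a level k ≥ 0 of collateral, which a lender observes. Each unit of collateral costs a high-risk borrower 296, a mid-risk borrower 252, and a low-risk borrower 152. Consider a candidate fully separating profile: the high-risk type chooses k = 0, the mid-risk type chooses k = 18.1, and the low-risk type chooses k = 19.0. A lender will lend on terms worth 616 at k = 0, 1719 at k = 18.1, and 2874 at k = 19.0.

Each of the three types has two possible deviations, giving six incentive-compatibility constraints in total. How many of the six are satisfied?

3

High-risk (own payoff 616): to k=18.1 gives 1719 − 296×18.1 = -3638.6 → no gain ✓; to k=19.0 gives 2874 − 296×19.0 = -2750 → no gain ✓.
Low-risk (own payoff 2874 − 152×19.0 = -14): to k=0 gives 616 → profitable ✗; to k=18.1 gives 1719 − 152×18.1 = -1032.2 → no gain ✓.
Mid-risk (own payoff 1719 − 252×18.1 = -2842.2): to k=0 gives 616 → profitable ✗; to k=19.0 gives 2874 − 252×19.0 = -1914 → profitable ✗.
3 of the 6 constraints hold; not an equilibrium.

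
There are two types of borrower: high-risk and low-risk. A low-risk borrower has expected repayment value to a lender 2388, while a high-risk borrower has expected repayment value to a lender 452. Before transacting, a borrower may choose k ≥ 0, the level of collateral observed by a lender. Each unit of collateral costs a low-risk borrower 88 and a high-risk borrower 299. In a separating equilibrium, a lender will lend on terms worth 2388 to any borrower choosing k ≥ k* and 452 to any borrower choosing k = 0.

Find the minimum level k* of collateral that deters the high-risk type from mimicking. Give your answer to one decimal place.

6.5

A high-risk borrower choosing k = 0 receives 452.
Imitating at k* instead would pay 2388 at cost 299·k*, netting 2388 − 299·k*.
Indifference: 452 = 2388 − 299·k*, so k* = (2388 − 452) / 299 ≈ 6.5.
This is the high-risk type's binding incentive-compatibility constraint; any k ≥ 6.5 sustains separation on that side.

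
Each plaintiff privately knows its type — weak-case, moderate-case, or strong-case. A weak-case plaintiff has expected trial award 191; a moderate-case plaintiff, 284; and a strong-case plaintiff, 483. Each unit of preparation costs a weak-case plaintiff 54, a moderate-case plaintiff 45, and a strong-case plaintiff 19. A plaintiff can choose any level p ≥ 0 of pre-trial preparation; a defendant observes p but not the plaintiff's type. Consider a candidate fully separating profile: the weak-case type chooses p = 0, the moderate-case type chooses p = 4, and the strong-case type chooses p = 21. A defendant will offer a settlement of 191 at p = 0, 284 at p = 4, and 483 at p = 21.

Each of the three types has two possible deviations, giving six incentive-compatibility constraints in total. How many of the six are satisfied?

Moderate-case (own payoff 284 − 45×4 = 104): to p=0 gives 191 → profitable ✗; to p=21 gives 483 − 45×21 = -462 → no gain ✓.
Strong-case (own payoff 483 − 19×21 = 84): to p=0 gives 191 → profitable ✗; to p=4 gives 284 − 19×4 = 208 → profitable ✗.
Weak-case (own payoff 191): to p=4 gives 284 − 54×4 = 68 → no gain ✓; to p=21 gives 483 − 54×21 = -651 → no gain ✓.
3 of the 6 constraints hold; not an equilibrium.

3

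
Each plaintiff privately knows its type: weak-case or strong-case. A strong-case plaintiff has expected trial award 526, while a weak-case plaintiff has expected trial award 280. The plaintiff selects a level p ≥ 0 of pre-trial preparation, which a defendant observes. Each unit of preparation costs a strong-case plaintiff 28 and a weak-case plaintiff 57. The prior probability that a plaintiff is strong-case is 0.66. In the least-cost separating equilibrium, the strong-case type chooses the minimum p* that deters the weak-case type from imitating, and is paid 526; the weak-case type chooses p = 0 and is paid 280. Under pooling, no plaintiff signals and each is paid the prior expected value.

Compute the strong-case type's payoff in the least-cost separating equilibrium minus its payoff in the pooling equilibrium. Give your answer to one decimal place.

-37.2

Least-cost separating signal: p* solves 280 = 526 − 57·p*, so p* = (526 − 280)/57 ≈ 4.3158.
Strong-case type's separating payoff: 526 − 28 × p* = 526 − 28 × (526 − 280)/57 = 526 − 6888/57 ≈ 405.158.
Pooling payoff: 0.66 × 526 + 0.34 × 280 = 442.36.
Difference: 405.158 − 442.36 = -37.202, i.e. -37.2 to one decimal place.
The strong-case type would prefer the pooling outcome.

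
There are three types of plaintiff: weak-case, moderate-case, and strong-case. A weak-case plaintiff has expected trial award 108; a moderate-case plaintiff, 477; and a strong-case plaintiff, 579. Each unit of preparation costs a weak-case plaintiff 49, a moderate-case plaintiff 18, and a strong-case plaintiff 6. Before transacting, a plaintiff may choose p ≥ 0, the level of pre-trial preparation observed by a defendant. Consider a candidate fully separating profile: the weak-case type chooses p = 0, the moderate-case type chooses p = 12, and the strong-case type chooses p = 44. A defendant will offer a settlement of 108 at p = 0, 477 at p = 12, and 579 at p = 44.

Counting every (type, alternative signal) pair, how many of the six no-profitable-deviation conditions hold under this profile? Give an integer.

5

Moderate-case (own payoff 477 − 18×12 = 261): to p=0 gives 108 → no gain ✓; to p=44 gives 579 − 18×44 = -213 → no gain ✓.
Weak-case (own payoff 108): to p=12 gives 477 − 49×12 = -111 → no gain ✓; to p=44 gives 579 − 49×44 = -1577 → no gain ✓.
Strong-case (own payoff 579 − 6×44 = 315): to p=0 gives 108 → no gain ✓; to p=12 gives 477 − 6×12 = 405 → profitable ✗.
5 of the 6 constraints hold; not an equilibrium.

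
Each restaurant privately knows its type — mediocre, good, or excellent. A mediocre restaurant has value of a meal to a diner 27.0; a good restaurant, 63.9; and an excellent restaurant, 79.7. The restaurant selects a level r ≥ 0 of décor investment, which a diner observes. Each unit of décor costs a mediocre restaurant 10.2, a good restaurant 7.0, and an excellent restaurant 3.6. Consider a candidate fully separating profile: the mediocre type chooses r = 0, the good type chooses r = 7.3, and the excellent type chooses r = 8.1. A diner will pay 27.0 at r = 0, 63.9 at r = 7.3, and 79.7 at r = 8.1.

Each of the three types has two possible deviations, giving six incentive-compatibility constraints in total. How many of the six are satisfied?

Good (own payoff 63.9 − 7.0×7.3 = 12.8): to r=0 gives 27.0 → profitable ✗; to r=8.1 gives 79.7 − 7.0×8.1 = 23 → profitable ✗.
Mediocre (own payoff 27.0): to r=7.3 gives 63.9 − 10.2×7.3 = -10.56 → no gain ✓; to r=8.1 gives 79.7 − 10.2×8.1 = -2.92 → no gain ✓.
Excellent (own payoff 79.7 − 3.6×8.1 = 50.54): to r=0 gives 27.0 → no gain ✓; to r=7.3 gives 63.9 − 3.6×7.3 = 37.62 → no gain ✓.
4 of the 6 constraints hold; not an equilibrium.

4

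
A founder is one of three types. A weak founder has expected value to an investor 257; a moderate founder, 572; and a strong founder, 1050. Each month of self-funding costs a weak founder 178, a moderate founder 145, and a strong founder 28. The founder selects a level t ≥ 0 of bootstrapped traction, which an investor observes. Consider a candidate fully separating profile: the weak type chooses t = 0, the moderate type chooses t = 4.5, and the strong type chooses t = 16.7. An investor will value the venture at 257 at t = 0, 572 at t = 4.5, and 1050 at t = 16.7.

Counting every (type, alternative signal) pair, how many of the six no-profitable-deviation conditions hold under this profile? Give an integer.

5

Weak (own payoff 257): to t=4.5 gives 572 − 178×4.5 = -229 → no gain ✓; to t=16.7 gives 1050 − 178×16.7 = -1922.6 → no gain ✓.
Strong (own payoff 1050 − 28×16.7 = 582.4): to t=0 gives 257 → no gain ✓; to t=4.5 gives 572 − 28×4.5 = 446 → no gain ✓.
Moderate (own payoff 572 − 145×4.5 = -80.5): to t=0 gives 257 → profitable ✗; to t=16.7 gives 1050 − 145×16.7 = -1371.5 → no gain ✓.
5 of the 6 constraints hold; not an equilibrium.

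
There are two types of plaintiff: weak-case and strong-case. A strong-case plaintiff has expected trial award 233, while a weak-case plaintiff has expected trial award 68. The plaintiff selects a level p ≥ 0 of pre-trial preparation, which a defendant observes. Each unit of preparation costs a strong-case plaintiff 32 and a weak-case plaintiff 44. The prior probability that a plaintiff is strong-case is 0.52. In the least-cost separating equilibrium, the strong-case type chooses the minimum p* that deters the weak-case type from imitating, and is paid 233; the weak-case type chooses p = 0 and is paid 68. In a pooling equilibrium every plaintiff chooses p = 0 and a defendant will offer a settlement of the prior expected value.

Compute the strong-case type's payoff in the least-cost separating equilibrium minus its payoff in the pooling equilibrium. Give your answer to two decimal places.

Least-cost separating signal: p* solves 68 = 233 − 44·p*, so p* = (233 − 68)/44 = 3.75.
Strong-case type's separating payoff: 233 − 32 × p* = 233 − 32 × (233 − 68)/44 = 233 − 5280/44 = 113.
Pooling payoff: 0.52 × 233 + 0.48 × 68 = 153.8.
Difference: 113 − 153.8 = -40.80.
The strong-case type would prefer the pooling outcome.

-40.80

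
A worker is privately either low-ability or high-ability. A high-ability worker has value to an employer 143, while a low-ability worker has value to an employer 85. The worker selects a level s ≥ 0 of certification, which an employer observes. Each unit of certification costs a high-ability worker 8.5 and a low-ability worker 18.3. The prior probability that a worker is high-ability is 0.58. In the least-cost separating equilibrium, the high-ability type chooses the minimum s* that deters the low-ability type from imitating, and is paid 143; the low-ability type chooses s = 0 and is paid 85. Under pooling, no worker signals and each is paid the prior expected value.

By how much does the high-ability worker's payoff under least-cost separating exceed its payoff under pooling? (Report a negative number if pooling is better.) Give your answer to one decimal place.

Least-cost separating signal: s* solves 85 = 143 − 18.3·s*, so s* = (143 − 85)/18.3 ≈ 3.1694.
High-ability type's separating payoff: 143 − 8.5 × s* = 143 − 8.5 × (143 − 85)/18.3 = 143 − 493/18.3 ≈ 116.060.
Pooling payoff: 0.58 × 143 + 0.42 × 85 = 118.64.
Difference: 116.060 − 118.64 = -2.58, i.e. -2.6 to one decimal place.
The high-ability type would prefer the pooling outcome.

-2.6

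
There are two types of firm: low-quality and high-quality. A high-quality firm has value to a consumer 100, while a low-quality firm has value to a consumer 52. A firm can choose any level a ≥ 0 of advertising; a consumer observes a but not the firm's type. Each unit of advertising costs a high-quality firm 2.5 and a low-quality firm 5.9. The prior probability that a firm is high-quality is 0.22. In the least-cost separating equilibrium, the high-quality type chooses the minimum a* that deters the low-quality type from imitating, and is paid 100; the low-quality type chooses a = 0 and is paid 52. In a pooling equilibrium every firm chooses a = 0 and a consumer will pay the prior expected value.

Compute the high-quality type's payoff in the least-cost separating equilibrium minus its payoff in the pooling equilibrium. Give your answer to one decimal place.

17.1

Least-cost separating signal: a* solves 52 = 100 − 5.9·a*, so a* = (100 − 52)/5.9 ≈ 8.1356.
High-quality type's separating payoff: 100 − 2.5 × a* = 100 − 2.5 × (100 − 52)/5.9 = 100 − 120/5.9 ≈ 79.661.
Pooling payoff: 0.22 × 100 + 0.78 × 52 = 62.56.
Difference: 79.661 − 62.56 = 17.101, i.e. 17.1 to one decimal place.
The high-quality type prefers to separate.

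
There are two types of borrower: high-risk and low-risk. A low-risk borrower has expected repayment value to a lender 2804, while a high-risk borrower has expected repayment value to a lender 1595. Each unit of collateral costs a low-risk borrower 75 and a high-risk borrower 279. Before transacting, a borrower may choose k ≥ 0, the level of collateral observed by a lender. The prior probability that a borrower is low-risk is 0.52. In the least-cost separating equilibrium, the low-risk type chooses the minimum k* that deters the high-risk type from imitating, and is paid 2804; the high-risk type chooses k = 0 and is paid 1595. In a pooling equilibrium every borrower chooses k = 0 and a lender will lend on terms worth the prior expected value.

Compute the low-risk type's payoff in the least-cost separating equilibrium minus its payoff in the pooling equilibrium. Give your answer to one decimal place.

255.3

Least-cost separating signal: k* solves 1595 = 2804 − 279·k*, so k* = (2804 − 1595)/279 ≈ 4.3333.
Low-risk type's separating payoff: 2804 − 75 × k* = 2804 − 75 × (2804 − 1595)/279 = 2804 − 90675/279 = 2479.
Pooling payoff: 0.52 × 2804 + 0.48 × 1595 = 2223.68.
Difference: 2479 − 2223.68 = 255.32, i.e. 255.3 to one decimal place.
The low-risk type prefers to separate.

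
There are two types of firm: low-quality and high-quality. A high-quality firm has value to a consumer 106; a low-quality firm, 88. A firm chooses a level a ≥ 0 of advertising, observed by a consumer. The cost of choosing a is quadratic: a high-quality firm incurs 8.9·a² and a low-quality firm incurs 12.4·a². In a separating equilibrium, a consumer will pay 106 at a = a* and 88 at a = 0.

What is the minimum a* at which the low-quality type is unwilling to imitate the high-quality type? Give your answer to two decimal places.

The low-quality type at a = 0 receives 88; imitating at a* yields 106 − 12.4·a*².
Indifference: 88 = 106 − 12.4·a*², so a*² = (106 − 88) / 12.4 ≈ 1.4516.
a* = √1.4516 ≈ 1.20.

1.20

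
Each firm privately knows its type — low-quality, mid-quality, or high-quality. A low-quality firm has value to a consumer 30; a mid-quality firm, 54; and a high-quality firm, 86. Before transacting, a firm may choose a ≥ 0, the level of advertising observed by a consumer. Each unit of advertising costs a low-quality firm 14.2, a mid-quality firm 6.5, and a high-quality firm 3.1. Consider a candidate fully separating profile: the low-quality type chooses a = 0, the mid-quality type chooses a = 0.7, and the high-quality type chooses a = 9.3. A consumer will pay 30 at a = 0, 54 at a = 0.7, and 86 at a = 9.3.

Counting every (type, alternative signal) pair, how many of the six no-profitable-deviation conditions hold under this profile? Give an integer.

5

Mid-quality (own payoff 54 − 6.5×0.7 = 49.45): to a=0 gives 30 → no gain ✓; to a=9.3 gives 86 − 6.5×9.3 = 25.55 → no gain ✓.
High-quality (own payoff 86 − 3.1×9.3 = 57.17): to a=0 gives 30 → no gain ✓; to a=0.7 gives 54 − 3.1×0.7 = 51.83 → no gain ✓.
Low-quality (own payoff 30): to a=0.7 gives 54 − 14.2×0.7 = 44.06 → profitable ✗; to a=9.3 gives 86 − 14.2×9.3 = -46.06 → no gain ✓.
5 of the 6 constraints hold; not an equilibrium.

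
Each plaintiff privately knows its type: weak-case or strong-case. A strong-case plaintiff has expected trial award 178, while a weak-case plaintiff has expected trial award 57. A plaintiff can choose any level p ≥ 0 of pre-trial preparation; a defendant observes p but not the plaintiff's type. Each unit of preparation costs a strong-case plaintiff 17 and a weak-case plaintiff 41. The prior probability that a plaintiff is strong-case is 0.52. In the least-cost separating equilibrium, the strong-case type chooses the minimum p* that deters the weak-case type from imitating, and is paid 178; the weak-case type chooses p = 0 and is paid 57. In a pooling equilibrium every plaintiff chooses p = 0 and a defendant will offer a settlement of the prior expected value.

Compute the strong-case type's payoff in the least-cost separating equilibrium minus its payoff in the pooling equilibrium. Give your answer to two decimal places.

Least-cost separating signal: p* solves 57 = 178 − 41·p*, so p* = (178 − 57)/41 ≈ 2.9512.
Strong-case type's separating payoff: 178 − 17 × p* = 178 − 17 × (178 − 57)/41 = 178 − 2057/41 ≈ 127.8293.
Pooling payoff: 0.52 × 178 + 0.48 × 57 = 119.92.
Difference: 127.8293 − 119.92 = 7.9093, i.e. 7.91 to two decimal places.
The strong-case type prefers to separate.

7.91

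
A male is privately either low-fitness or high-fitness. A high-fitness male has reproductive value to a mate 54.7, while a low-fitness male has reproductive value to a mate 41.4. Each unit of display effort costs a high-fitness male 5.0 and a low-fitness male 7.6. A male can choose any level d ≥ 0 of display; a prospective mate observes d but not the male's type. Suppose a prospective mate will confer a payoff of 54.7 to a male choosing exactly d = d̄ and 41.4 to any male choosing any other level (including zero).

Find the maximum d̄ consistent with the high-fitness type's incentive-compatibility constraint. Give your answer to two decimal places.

2.66

Choosing d̄ yields the high-fitness type 54.7 − 5.0·d̄; choosing zero yields 41.4.
The high-fitness type is indifferent at 54.7 − 5.0·d̄ = 41.4, i.e. d̄ = (54.7 − 41.4) / 5.0 = 2.66.
For any d̄ above 2.66 the high-fitness type would rather pool at zero, so separation collapses.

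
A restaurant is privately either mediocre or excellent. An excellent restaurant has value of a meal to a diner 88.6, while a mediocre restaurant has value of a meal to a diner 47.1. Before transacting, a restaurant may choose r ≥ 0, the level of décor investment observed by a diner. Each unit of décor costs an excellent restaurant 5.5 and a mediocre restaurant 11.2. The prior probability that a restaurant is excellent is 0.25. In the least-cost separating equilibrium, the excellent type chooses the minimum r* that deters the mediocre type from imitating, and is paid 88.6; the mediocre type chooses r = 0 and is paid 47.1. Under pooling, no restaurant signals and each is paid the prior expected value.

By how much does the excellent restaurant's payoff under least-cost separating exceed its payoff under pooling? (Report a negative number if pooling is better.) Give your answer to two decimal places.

Least-cost separating signal: r* solves 47.1 = 88.6 − 11.2·r*, so r* = (88.6 − 47.1)/11.2 ≈ 3.7054.
Excellent type's separating payoff: 88.6 − 5.5 × r* = 88.6 − 5.5 × (88.6 − 47.1)/11.2 = 88.6 − 228.25/11.2 ≈ 68.2205.
Pooling payoff: 0.25 × 88.6 + 0.75 × 47.1 = 57.475.
Difference: 68.2205 − 57.475 = 10.7455, i.e. 10.75 to two decimal places.
The excellent type prefers to separate.

10.75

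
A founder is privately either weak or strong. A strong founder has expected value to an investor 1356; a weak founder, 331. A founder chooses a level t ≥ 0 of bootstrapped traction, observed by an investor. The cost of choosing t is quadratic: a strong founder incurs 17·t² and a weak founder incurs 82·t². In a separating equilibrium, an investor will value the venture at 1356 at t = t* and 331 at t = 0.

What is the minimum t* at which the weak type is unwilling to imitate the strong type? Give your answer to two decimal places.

3.54

The weak type at t = 0 receives 331; imitating at t* yields 1356 − 82·t*².
Indifference: 331 = 1356 − 82·t*², so t*² = (1356 − 331) / 82 = 12.5.
t* = √12.5 ≈ 3.54.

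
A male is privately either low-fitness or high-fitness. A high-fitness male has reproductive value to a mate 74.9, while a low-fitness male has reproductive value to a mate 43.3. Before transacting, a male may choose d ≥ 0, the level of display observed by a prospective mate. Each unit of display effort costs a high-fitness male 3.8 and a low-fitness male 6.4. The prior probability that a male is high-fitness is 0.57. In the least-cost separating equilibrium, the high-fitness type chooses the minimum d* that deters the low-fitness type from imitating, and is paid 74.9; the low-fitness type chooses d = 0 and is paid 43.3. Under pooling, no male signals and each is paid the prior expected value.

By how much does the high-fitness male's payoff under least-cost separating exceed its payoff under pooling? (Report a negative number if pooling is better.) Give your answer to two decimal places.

-5.17

Least-cost separating signal: d* solves 43.3 = 74.9 − 6.4·d*, so d* = (74.9 − 43.3)/6.4 = 4.9375.
High-fitness type's separating payoff: 74.9 − 3.8 × d* = 74.9 − 3.8 × (74.9 − 43.3)/6.4 = 74.9 − 120.08/6.4 = 56.1375.
Pooling payoff: 0.57 × 74.9 + 0.43 × 43.3 = 61.312.
Difference: 56.1375 − 61.312 = -5.1745, i.e. -5.17 to two decimal places.
The high-fitness type would prefer the pooling outcome.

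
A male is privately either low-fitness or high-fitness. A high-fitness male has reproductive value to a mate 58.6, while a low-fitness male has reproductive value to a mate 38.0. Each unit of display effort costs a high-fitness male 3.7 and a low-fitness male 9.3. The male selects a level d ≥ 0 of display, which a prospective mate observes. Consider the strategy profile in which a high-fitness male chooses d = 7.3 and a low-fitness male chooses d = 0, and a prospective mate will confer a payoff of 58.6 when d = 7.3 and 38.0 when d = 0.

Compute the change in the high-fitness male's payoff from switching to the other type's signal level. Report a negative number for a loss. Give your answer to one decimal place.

6.4

Playing d = 7.3 the high-fitness male receives 58.6 − 3.7 × 7.3 = 31.59.
Deviating to d = 0 yields 38.0 instead.
Gain from deviating: 38.0 − 31.59 = 6.41, i.e. 6.4 to one decimal place.
The gain is positive, so the high-fitness type's incentive-compatibility constraint is violated — this profile is not a separating equilibrium.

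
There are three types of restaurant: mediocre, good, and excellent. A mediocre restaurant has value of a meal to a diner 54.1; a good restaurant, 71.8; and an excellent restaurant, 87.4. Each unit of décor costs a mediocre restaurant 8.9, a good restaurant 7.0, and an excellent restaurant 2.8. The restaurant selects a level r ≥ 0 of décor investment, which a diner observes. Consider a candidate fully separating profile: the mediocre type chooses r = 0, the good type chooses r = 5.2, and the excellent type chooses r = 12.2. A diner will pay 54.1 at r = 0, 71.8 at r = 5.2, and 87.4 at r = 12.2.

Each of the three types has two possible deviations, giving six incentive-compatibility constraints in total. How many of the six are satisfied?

3

Mediocre (own payoff 54.1): to r=5.2 gives 71.8 − 8.9×5.2 = 25.52 → no gain ✓; to r=12.2 gives 87.4 − 8.9×12.2 = -21.18 → no gain ✓.
Good (own payoff 71.8 − 7.0×5.2 = 35.4): to r=0 gives 54.1 → profitable ✗; to r=12.2 gives 87.4 − 7.0×12.2 = 2 → no gain ✓.
Excellent (own payoff 87.4 − 2.8×12.2 = 53.24): to r=0 gives 54.1 → profitable ✗; to r=5.2 gives 71.8 − 2.8×5.2 = 57.24 → profitable ✗.
3 of the 6 constraints hold; not an equilibrium.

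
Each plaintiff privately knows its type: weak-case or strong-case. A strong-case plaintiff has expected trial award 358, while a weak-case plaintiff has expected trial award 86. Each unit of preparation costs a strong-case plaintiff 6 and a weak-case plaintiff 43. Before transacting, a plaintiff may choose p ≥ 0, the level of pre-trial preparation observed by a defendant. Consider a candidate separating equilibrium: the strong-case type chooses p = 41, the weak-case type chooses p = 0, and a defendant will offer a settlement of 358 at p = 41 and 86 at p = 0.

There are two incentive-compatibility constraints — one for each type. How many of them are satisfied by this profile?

Strong-case type: signal → 358 − 6 × 41 = 112; deviate to 0 → 86. IC holds (112 ≥ 86).
Weak-case type: stay at 0 → 86; mimic → 358 − 43 × 41 = -1405. IC holds (86 ≥ -1405).
2 of 2 constraints hold, so this is a separating equilibrium.

2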